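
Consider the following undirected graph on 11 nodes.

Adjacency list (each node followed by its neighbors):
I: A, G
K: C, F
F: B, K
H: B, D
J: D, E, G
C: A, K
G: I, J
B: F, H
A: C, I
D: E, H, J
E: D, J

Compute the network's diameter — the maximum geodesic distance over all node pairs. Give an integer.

5

Eccentricity of each node (its greatest distance to any other): A:5, B:5, C:5, D:5, E:5, F:5, G:5, H:5, I:5, J:5, K:5.
The maximum eccentricity is 5, realized for instance by the pair F–G via F – K – C – A – I – G. So the diameter is 5.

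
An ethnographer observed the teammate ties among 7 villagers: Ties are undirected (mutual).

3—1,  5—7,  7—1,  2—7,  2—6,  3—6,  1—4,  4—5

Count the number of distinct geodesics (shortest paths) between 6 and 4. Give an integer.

1

The shortest distance is 3, and the only length-3 path is 6–3–1–4. So there is exactly 1 shortest path.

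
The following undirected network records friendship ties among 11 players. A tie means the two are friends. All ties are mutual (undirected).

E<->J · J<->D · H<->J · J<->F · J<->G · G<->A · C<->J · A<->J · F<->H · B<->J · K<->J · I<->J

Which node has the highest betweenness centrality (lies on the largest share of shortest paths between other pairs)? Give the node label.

J

Unnormalized betweenness of each node: A:0, B:0, C:0, D:0, E:0, F:0, G:0, H:0, I:0, J:43, K:0.
J has the largest value, 43, making it the main broker — the node through which the most shortest paths run.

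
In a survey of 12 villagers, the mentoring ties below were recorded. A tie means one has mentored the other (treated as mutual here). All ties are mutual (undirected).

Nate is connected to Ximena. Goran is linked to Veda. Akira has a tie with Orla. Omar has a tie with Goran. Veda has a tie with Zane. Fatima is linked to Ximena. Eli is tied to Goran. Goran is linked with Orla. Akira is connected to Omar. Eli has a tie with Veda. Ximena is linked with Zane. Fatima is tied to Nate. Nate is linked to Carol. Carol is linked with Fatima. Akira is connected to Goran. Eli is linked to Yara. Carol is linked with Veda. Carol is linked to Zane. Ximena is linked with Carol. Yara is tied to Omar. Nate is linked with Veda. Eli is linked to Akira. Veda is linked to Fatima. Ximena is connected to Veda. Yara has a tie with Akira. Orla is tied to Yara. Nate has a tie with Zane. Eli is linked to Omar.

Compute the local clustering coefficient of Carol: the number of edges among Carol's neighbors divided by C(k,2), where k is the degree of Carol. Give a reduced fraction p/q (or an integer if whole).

Carol's neighbors: Fatima, Nate, Veda, Ximena, and Zane (k = 5).
Possible neighbor pairs: C(5,2) = 10. Edges among them: Fatima–Nate, Fatima–Veda, Fatima–Ximena, Nate–Veda, Nate–Ximena, Nate–Zane, Veda–Ximena, Veda–Zane, Ximena–Zane → e = 9.
Clustering(Carol) = 9/10.

9/10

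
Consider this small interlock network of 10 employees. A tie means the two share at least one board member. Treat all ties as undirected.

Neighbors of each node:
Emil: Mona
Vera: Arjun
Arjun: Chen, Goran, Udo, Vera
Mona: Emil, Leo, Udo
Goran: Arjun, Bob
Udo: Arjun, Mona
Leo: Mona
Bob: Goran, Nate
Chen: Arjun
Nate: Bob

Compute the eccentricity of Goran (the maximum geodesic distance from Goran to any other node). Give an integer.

Distances from Goran: Arjun:1, Bob:1, Chen:2, Emil:4, Leo:4, Mona:3, Nate:2, Udo:2, Vera:2.
The largest is 4 (to Leo and Emil), so the eccentricity of Goran is 4.

4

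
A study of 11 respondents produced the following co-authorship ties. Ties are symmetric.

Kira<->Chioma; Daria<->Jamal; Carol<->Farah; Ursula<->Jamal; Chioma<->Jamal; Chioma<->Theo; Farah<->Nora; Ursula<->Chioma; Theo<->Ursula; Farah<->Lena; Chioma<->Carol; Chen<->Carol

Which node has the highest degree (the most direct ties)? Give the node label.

Degrees — Carol:3, Chen:1, Chioma:5, Daria:1, Farah:3, Jamal:3, Kira:1, Lena:1, Nora:1, Theo:2, Ursula:3.
The maximum is 5, attained only by Chioma.

Chioma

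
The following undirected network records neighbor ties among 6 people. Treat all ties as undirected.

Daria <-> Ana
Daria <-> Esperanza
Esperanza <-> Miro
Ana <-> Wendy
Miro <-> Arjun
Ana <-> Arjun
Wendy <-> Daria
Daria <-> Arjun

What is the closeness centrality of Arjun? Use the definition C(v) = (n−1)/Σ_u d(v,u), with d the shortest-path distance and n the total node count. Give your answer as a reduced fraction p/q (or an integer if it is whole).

5/7

Distances from Arjun: Ana:1, Daria:1, Esperanza:2, Miro:1, Wendy:2. Sum = 7.
n = 6, so closeness = 5/7.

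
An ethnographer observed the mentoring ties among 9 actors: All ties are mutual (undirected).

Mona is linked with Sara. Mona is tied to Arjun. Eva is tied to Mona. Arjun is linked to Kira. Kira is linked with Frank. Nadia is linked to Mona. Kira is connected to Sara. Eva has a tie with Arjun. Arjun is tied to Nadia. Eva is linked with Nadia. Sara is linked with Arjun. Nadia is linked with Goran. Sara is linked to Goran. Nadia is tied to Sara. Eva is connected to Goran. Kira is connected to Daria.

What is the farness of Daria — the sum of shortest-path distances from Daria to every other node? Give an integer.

Distances from Daria: Arjun:2, Eva:3, Frank:2, Goran:3, Kira:1, Mona:3, Nadia:3, Sara:2.
Sum = 2 + 3 + 2 + 3 + 1 + 3 + 3 + 2 = 19.

19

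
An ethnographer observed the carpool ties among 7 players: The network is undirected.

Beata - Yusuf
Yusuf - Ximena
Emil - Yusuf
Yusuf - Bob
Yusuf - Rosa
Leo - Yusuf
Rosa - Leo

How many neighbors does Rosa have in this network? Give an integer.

2

Rosa is directly tied to Leo and Yusuf. That is 2 neighbors, so the degree of Rosa is 2.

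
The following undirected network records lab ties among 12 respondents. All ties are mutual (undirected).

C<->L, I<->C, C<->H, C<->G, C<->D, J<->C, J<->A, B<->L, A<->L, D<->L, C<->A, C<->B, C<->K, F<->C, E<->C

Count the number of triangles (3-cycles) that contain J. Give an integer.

J's neighbors: A and C.
Neighbor pairs that are themselves tied: J–A–C. Each forms one triangle with J, for 1 in total.

1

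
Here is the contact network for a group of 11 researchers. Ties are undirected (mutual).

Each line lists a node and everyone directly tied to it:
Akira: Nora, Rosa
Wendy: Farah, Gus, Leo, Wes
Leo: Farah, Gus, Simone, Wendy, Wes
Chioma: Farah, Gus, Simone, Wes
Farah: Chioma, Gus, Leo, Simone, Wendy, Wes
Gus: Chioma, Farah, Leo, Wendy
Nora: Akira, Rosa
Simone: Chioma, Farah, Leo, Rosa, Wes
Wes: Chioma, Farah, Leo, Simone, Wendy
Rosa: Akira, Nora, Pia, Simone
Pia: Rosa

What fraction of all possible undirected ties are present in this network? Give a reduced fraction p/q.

21/55

There are 21 edges and 11 nodes, so the maximum possible is C(11,2) = 55.
Density = 21/55.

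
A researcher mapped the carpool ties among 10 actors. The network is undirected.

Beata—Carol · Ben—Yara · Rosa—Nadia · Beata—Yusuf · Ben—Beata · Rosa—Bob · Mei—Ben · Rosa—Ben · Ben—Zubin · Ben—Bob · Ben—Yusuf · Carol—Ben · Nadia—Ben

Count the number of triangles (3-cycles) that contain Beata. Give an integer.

Beata's neighbors: Ben, Carol, and Yusuf.
Neighbor pairs that are themselves tied: Beata–Ben–Carol; Beata–Ben–Yusuf. Each forms one triangle with Beata, for 2 in total.

2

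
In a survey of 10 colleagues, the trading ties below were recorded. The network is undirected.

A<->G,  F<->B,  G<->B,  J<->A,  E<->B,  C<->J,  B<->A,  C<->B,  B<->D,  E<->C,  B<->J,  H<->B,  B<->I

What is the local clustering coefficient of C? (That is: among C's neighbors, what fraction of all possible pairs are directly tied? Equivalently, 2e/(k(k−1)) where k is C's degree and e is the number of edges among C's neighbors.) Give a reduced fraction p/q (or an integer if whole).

C's neighbors: B, E, and J (k = 3).
Possible neighbor pairs: C(3,2) = 3. Edges among them: B–E, B–J → e = 2.
Clustering(C) = 2/3.

2/3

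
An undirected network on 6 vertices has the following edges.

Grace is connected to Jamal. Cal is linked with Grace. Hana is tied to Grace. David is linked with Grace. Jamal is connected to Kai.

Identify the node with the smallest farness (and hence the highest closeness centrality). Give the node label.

Farness (sum of distances to all others) for each node — Cal:10, David:10, Grace:6, Hana:10, Jamal:8, Kai:12.
The smallest farness is 6, for Grace, so Grace has the highest closeness.

Grace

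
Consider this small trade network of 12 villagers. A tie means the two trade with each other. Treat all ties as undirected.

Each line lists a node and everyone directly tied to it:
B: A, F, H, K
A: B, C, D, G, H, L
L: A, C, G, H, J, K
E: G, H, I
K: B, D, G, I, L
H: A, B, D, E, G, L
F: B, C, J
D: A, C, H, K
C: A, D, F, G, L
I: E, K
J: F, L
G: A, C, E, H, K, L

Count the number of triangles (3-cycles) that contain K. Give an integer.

K's neighbors: B, D, G, I, and L.
Neighbor pairs that are themselves tied: K–G–L. Each forms one triangle with K, for 1 in total.

1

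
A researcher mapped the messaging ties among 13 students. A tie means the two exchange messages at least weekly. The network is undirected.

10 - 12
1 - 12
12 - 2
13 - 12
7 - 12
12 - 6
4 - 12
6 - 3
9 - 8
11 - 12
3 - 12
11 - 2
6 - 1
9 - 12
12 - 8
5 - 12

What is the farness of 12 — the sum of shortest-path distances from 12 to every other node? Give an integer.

12

Distances from 12: 1:1, 2:1, 3:1, 4:1, 5:1, 6:1, 7:1, 8:1, 9:1, 10:1, 11:1, 13:1.
Sum = 1 + 1 + 1 + 1 + 1 + 1 + 1 + 1 + 1 + 1 + 1 + 1 = 12.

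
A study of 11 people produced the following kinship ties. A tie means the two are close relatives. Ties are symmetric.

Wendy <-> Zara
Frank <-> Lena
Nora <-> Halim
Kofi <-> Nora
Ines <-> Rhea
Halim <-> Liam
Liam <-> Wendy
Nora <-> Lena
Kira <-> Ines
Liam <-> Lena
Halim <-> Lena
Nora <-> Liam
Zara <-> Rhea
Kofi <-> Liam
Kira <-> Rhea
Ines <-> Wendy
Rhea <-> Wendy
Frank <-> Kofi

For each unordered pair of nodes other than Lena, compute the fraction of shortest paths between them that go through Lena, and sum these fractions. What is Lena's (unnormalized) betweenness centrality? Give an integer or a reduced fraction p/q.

Pairs whose geodesics pass through Lena — Zara–Frank: 1/2; Rhea–Frank: 1/2; Ines–Frank: 1/2; Kira–Frank: 2/4; Wendy–Frank: 1/2; Nora–Frank: 1/2; Frank–Liam: 1/2; Frank–Halim: 1.
All other pairs contribute 0.
Summing the contributions gives betweenness(Lena) = 9/2.

9/2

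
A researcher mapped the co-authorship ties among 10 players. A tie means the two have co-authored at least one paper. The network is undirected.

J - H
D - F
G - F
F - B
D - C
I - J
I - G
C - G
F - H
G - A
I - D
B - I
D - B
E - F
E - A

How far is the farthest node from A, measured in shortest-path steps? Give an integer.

3

Distances from A: B:3, C:2, D:3, E:1, F:2, G:1, H:3, I:2, J:3.
The largest is 3 (to D, B, H, and J), so the eccentricity of A is 3.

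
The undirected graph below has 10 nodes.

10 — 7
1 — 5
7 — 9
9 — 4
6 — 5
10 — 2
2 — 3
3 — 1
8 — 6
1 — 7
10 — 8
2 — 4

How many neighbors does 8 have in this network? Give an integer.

8 is directly tied to 6 and 10. That is 2 neighbors, so the degree of 8 is 2.

2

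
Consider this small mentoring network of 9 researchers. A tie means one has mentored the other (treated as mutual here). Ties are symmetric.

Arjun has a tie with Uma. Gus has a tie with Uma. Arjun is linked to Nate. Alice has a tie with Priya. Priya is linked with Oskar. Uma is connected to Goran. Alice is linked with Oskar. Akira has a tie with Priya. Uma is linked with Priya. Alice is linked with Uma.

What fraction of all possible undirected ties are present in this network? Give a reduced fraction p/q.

5/18

There are 10 edges and 9 nodes, so the maximum possible is C(9,2) = 36.
Density = 10/36 = 5/18.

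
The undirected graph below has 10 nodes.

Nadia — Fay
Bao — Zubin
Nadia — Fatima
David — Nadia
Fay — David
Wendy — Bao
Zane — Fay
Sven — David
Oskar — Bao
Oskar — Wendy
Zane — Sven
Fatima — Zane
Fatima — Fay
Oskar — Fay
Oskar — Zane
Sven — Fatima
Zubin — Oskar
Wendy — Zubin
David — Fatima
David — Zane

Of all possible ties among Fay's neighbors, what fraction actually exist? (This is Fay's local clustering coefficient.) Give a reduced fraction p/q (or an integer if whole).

3/5

Fay's neighbors: David, Fatima, Nadia, Oskar, and Zane (k = 5).
Possible neighbor pairs: C(5,2) = 10. Edges among them: David–Fatima, David–Nadia, David–Zane, Fatima–Nadia, Fatima–Zane, Oskar–Zane → e = 6.
Clustering(Fay) = 6/10 = 3/5.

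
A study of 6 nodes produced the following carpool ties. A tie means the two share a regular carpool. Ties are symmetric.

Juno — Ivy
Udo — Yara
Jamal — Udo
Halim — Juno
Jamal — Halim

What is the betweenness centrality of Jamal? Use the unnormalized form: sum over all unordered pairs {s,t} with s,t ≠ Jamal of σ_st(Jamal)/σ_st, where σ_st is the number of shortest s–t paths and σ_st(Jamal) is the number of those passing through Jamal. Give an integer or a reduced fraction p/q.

6

Pairs whose geodesics pass through Jamal — Udo–Juno: 1; Udo–Ivy: 1; Udo–Halim: 1; Juno–Yara: 1; Yara–Ivy: 1; Yara–Halim: 1.
All other pairs contribute 0.
Summing the contributions gives betweenness(Jamal) = 6.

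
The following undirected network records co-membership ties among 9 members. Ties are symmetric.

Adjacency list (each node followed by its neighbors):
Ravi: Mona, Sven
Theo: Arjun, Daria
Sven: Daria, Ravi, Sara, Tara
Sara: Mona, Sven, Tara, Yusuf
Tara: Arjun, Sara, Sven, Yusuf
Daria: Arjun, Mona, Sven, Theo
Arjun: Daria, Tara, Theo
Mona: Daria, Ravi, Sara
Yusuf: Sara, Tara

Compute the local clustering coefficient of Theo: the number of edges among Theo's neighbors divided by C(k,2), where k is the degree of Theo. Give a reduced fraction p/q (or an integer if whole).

Theo's neighbors: Arjun and Daria (k = 2).
Possible neighbor pairs: C(2,2) = 1. Edges among them: Arjun–Daria → e = 1.
Clustering(Theo) = 1/1.

1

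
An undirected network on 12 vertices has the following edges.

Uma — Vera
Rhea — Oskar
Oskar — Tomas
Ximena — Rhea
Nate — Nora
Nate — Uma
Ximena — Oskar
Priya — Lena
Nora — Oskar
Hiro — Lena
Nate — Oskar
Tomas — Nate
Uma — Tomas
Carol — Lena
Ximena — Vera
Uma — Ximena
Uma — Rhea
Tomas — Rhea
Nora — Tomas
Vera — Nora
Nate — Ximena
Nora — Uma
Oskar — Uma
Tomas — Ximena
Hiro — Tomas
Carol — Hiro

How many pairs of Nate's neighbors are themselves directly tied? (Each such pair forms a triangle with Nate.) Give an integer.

9

Nate's neighbors: Nora, Oskar, Tomas, Uma, and Ximena.
Neighbor pairs that are themselves tied: Nate–Nora–Oskar; Nate–Nora–Tomas; Nate–Nora–Uma; Nate–Oskar–Tomas; Nate–Oskar–Uma; Nate–Oskar–Ximena; Nate–Tomas–Uma; Nate–Tomas–Ximena; Nate–Uma–Ximena. Each forms one triangle with Nate, for 9 in total.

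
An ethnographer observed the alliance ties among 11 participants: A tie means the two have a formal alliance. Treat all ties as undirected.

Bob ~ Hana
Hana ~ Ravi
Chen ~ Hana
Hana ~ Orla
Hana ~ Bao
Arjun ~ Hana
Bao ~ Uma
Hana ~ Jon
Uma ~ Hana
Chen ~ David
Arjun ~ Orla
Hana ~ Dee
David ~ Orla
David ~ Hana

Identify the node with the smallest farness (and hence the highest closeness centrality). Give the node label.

Farness (sum of distances to all others) for each node — Arjun:18, Bao:18, Bob:19, Chen:18, David:17, Dee:19, Hana:10, Jon:19, Orla:17, Ravi:19, Uma:18.
The smallest farness is 10, for Hana, so Hana has the highest closeness.

Hana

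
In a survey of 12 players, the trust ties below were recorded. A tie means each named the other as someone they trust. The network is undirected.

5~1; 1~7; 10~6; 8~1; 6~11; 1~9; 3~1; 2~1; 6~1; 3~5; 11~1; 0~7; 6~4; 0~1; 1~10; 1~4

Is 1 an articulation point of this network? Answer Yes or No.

Yes

Removing 1 leaves {8} with no path to {4, 6, 10, and 11}, so the network splits into 6 components. 1 is a cut vertex.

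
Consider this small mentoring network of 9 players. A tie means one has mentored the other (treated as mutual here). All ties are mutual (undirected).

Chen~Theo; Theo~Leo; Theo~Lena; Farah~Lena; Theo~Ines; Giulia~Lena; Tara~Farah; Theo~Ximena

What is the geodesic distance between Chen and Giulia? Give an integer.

3

One shortest route is Chen – Theo – Lena – Giulia, which uses 3 edges, and at distance 2 from Chen we only reach {Ines, Lena, Leo, Ximena}, which does not include Giulia. So d(Chen,Giulia) = 3.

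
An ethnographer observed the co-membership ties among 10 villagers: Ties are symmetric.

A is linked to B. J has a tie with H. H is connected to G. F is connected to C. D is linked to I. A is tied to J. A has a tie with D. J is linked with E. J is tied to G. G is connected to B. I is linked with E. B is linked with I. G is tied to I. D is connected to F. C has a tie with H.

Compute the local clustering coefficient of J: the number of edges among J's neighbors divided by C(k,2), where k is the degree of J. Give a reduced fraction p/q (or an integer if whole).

1/6

J's neighbors: A, E, G, and H (k = 4).
Possible neighbor pairs: C(4,2) = 6. Edges among them: G–H → e = 1.
Clustering(J) = 1/6.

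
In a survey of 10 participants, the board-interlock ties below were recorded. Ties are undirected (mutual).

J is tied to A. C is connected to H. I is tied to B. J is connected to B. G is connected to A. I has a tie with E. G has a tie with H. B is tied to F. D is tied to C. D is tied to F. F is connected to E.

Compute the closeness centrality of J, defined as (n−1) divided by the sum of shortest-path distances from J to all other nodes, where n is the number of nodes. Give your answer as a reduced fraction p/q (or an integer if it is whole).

Distances from J: A:1, B:1, C:4, D:3, E:3, F:2, G:2, H:3, I:2. Sum = 21.
n = 10, so closeness = 9/21 = 3/7.

3/7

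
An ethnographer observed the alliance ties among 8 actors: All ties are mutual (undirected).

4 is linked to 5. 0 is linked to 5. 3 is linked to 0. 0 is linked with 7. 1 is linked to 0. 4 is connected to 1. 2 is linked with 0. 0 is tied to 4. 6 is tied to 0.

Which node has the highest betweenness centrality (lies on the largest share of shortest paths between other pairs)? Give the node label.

Unnormalized betweenness of each node: 0:37/2, 1:0, 2:0, 3:0, 4:1/2, 5:0, 6:0, 7:0.
0 has the largest value, 37/2, making it the main broker — the node through which the most shortest paths run.

0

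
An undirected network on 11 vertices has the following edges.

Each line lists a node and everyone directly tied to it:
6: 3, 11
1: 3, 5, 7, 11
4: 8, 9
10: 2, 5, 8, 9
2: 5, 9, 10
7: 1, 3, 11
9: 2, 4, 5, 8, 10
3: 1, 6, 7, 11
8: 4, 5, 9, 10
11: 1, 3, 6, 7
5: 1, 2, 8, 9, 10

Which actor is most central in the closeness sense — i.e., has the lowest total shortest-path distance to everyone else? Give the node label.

Farness (sum of distances to all others) for each node — 1:17, 2:22, 3:22, 4:28, 5:16, 6:30, 7:23, 8:21, 9:20, 10:21, 11:22.
The smallest farness is 16, for 5, so 5 has the highest closeness.

5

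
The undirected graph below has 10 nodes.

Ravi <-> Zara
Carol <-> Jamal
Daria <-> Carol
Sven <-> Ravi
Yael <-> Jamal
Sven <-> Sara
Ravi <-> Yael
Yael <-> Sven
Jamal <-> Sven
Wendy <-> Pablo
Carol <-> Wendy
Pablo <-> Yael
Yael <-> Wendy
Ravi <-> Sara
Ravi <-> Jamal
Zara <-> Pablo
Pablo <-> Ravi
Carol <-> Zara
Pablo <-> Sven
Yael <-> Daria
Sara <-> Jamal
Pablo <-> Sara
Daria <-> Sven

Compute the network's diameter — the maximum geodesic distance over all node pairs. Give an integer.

Eccentricity of each node (its greatest distance to any other): Carol:2, Daria:2, Jamal:2, Pablo:2, Ravi:2, Sara:2, Sven:2, Wendy:2, Yael:2, Zara:2.
The maximum eccentricity is 2, realized for instance by the pair Sara–Zara via Sara – Ravi – Zara. So the diameter is 2.

2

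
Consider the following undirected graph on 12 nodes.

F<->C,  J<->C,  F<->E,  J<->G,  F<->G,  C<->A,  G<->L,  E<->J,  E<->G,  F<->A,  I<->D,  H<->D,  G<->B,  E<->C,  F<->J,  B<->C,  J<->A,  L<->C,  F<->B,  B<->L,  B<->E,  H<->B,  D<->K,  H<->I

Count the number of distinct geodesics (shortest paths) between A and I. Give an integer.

The shortest distance is 4. The length-4 paths are: A–C–B–H–I; A–F–B–H–I.
That gives 2 distinct shortest paths.

2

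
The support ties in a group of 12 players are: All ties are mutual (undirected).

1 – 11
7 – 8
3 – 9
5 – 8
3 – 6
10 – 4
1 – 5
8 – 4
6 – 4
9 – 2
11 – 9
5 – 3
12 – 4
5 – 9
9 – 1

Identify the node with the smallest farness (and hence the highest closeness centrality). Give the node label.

5

Farness (sum of distances to all others) for each node — 1:26, 2:33, 3:22, 4:24, 5:20, 6:24, 7:31, 8:21, 9:23, 10:34, 11:32, 12:34.
The smallest farness is 20, for 5, so 5 has the highest closeness.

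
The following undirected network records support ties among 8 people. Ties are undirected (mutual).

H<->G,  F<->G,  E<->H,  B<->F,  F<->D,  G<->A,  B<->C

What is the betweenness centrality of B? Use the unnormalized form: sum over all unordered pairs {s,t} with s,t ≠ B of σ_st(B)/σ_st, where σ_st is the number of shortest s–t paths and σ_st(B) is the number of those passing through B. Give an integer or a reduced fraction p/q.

Pairs whose geodesics pass through B — C–F: 1; C–A: 1; C–E: 1; C–G: 1; C–H: 1; C–D: 1.
All other pairs contribute 0.
Summing the contributions gives betweenness(B) = 6.

6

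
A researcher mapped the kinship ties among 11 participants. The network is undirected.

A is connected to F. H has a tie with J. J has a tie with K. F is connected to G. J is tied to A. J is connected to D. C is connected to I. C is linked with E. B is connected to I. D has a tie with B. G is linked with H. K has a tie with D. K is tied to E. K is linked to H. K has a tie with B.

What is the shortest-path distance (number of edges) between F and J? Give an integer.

2

One shortest route is F – A – J, which uses 2 edges, and F and J are not directly tied, so nothing shorter exists. So d(F,J) = 2.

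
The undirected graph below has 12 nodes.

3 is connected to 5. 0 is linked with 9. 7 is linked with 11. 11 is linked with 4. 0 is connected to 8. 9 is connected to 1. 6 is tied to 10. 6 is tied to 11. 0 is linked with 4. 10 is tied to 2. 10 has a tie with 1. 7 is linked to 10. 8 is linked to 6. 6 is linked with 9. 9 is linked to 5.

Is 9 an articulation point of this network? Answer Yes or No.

Removing 9 leaves {0, 1, 2, 4, 6, 7, 8, 10, and 11} with no path to {3 and 5}, so the network splits into 2 components. 9 is a cut vertex.

Yes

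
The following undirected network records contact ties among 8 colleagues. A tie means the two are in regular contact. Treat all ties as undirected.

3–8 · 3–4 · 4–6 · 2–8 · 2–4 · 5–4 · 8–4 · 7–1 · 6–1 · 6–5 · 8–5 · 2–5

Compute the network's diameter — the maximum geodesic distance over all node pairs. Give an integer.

Eccentricity of each node (its greatest distance to any other): 1:3, 2:4, 3:4, 4:3, 5:3, 6:2, 7:4, 8:4.
The maximum eccentricity is 4, realized for instance by the pair 7–8 via 7 – 1 – 6 – 5 – 8. So the diameter is 4.

4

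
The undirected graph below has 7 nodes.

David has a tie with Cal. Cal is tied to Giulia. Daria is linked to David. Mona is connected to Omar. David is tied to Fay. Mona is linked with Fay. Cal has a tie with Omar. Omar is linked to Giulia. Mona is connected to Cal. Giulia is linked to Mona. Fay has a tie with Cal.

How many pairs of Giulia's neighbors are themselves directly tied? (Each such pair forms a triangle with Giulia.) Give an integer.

3

Giulia's neighbors: Cal, Mona, and Omar.
Neighbor pairs that are themselves tied: Giulia–Cal–Mona; Giulia–Cal–Omar; Giulia–Mona–Omar. Each forms one triangle with Giulia, for 3 in total.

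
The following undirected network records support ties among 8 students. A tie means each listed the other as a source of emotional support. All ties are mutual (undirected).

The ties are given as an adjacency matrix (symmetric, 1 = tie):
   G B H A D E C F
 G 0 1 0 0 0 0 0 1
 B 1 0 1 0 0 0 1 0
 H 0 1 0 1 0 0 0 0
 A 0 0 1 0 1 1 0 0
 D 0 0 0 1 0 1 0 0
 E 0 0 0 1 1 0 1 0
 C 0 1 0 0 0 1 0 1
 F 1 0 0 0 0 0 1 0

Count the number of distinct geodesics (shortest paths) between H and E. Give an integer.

The shortest distance is 2, and the only length-2 path is H–A–E. So there is exactly 1 shortest path.

1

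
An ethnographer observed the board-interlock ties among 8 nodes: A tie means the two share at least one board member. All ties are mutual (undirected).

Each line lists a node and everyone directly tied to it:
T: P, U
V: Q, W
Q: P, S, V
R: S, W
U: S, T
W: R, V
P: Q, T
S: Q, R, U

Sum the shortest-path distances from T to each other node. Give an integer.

16

Distances from T: P:1, Q:2, R:3, S:2, U:1, V:3, W:4.
Sum = 1 + 2 + 3 + 2 + 1 + 3 + 4 = 16.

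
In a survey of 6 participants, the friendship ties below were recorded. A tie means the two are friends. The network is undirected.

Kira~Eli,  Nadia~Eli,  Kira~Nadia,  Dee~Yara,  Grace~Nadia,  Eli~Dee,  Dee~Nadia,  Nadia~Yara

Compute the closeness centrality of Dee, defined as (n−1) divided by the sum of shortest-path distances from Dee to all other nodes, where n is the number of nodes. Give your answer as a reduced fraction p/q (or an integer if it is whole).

5/7

Distances from Dee: Eli:1, Grace:2, Kira:2, Nadia:1, Yara:1. Sum = 7.
n = 6, so closeness = 5/7.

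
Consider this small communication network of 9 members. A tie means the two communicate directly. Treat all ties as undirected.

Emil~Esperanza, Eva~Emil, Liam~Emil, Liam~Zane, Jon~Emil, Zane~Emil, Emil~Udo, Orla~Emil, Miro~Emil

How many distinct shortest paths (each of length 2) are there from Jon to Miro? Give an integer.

1

The shortest distance is 2, and the only length-2 path is Jon–Emil–Miro. So there is exactly 1 shortest path.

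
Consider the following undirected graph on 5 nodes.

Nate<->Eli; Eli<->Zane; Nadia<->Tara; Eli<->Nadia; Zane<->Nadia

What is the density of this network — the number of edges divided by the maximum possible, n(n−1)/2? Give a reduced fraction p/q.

1/2

There are 5 edges and 5 nodes, so the maximum possible is C(5,2) = 10.
Density = 5/10 = 1/2.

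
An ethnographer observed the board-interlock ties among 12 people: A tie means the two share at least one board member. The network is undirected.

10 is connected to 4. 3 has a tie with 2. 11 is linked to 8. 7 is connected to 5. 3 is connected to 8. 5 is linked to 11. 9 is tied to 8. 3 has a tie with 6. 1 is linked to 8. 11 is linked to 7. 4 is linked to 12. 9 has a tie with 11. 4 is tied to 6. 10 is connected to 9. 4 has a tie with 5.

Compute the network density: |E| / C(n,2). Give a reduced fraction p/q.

There are 15 edges and 12 nodes, so the maximum possible is C(12,2) = 66.
Density = 15/66 = 5/22.

5/22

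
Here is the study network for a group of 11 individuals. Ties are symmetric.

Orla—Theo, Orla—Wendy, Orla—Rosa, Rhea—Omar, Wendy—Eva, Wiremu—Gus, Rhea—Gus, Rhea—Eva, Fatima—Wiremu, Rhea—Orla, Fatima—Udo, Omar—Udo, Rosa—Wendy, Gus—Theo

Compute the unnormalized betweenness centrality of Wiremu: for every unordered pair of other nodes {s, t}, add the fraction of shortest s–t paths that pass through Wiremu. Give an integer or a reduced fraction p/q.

Pairs whose geodesics pass through Wiremu — Fatima–Rhea: 1/2; Fatima–Eva: 1/2; Fatima–Wendy: 3/5; Fatima–Rosa: 2/3; Fatima–Orla: 2/3; Fatima–Theo: 1; Fatima–Gus: 1; Udo–Theo: 1/3; Udo–Gus: 1/2.
All other pairs contribute 0.
Summing the contributions gives betweenness(Wiremu) = 173/30.

173/30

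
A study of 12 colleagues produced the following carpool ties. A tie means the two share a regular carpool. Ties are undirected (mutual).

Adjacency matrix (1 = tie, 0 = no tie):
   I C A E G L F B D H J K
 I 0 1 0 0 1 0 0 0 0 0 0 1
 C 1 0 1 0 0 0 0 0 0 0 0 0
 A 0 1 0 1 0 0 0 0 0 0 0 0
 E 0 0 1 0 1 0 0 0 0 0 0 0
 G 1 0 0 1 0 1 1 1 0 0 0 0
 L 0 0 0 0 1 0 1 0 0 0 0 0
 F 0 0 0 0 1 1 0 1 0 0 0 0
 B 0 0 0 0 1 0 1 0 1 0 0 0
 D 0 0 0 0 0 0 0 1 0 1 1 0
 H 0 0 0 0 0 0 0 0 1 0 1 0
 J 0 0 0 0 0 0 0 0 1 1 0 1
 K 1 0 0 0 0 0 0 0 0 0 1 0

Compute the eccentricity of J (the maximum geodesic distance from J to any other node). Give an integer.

Distances from J: A:4, B:2, C:3, D:1, E:4, F:3, G:3, H:1, I:2, K:1, L:4.
The largest is 4 (to E, L, and A), so the eccentricity of J is 4.

4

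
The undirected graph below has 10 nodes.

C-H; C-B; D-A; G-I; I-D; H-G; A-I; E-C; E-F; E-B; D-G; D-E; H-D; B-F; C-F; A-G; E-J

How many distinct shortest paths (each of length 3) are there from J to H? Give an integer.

The shortest distance is 3. The length-3 paths are: J–E–D–H; J–E–C–H.
That gives 2 distinct shortest paths.

2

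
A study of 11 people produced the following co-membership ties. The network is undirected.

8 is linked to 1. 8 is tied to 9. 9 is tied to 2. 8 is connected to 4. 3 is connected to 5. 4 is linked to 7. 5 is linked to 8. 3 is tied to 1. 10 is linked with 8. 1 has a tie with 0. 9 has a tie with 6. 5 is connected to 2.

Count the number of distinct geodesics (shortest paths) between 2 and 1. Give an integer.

The shortest distance is 3. The length-3 paths are: 2–5–3–1; 2–5–8–1; 2–9–8–1.
That gives 3 distinct shortest paths.

3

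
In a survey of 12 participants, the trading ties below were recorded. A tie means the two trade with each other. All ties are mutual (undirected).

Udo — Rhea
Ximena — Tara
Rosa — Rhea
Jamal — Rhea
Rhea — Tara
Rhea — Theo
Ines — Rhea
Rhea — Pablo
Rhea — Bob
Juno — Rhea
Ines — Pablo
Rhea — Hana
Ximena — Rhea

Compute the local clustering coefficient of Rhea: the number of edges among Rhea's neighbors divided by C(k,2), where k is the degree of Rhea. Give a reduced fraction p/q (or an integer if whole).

Rhea's neighbors: Bob, Hana, Ines, Jamal, Juno, Pablo, Rosa, Tara, Theo, Udo, and Ximena (k = 11).
Possible neighbor pairs: C(11,2) = 55. Edges among them: Ines–Pablo, Tara–Ximena → e = 2.
Clustering(Rhea) = 2/55.

2/55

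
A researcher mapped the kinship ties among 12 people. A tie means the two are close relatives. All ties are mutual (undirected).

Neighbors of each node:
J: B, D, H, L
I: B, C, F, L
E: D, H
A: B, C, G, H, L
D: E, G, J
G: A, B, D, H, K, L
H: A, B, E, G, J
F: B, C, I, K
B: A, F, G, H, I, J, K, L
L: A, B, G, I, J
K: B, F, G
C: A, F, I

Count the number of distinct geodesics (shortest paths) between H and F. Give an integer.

1

The shortest distance is 2, and the only length-2 path is H–B–F. So there is exactly 1 shortest path.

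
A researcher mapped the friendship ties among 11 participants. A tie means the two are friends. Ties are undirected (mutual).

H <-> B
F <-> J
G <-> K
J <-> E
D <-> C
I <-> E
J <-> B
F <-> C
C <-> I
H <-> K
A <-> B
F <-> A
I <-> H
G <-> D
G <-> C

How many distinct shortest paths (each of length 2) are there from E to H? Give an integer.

The shortest distance is 2, and the only length-2 path is E–I–H. So there is exactly 1 shortest path.

1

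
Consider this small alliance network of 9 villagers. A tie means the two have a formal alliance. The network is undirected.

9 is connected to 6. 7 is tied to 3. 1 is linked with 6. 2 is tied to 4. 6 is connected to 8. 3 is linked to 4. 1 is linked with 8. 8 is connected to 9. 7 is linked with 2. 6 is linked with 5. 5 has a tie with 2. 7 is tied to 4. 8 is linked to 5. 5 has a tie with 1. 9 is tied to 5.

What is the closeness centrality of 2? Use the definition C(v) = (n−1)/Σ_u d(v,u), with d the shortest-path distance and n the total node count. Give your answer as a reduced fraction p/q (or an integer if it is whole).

Distances from 2: 1:2, 3:2, 4:1, 5:1, 6:2, 7:1, 8:2, 9:2. Sum = 13.
n = 9, so closeness = 8/13.

8/13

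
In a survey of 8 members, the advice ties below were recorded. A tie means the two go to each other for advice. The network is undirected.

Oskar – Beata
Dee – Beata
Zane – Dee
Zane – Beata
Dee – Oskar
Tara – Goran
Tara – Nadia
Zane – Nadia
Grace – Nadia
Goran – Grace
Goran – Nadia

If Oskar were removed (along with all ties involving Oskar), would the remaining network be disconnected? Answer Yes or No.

Even without Oskar, every remaining node can still reach every other (the residual graph is connected), so Oskar is not a cut vertex.

No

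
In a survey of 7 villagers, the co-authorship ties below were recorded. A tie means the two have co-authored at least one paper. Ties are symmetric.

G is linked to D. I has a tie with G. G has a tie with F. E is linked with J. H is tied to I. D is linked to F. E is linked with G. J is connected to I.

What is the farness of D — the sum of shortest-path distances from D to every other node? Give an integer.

12

Distances from D: E:2, F:1, G:1, H:3, I:2, J:3.
Sum = 2 + 1 + 1 + 3 + 2 + 3 = 12.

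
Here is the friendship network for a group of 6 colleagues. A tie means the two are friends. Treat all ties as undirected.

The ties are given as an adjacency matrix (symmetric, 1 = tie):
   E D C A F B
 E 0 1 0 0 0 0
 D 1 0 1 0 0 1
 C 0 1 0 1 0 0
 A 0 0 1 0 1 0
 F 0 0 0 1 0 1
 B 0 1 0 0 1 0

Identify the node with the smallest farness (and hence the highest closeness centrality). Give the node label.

Farness (sum of distances to all others) for each node — A:9, B:8, C:8, D:7, E:11, F:9.
The smallest farness is 7, for D, so D has the highest closeness.

D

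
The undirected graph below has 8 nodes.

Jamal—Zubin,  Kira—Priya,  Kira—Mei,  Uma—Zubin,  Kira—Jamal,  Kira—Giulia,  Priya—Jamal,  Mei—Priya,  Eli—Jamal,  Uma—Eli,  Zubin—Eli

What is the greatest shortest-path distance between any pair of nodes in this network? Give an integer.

Eccentricity of each node (its greatest distance to any other): Eli:3, Giulia:4, Jamal:2, Kira:3, Mei:4, Priya:3, Uma:4, Zubin:3.
The maximum eccentricity is 4, realized for instance by the pair Uma–Mei via Uma – Zubin – Jamal – Priya – Mei. So the diameter is 4.

4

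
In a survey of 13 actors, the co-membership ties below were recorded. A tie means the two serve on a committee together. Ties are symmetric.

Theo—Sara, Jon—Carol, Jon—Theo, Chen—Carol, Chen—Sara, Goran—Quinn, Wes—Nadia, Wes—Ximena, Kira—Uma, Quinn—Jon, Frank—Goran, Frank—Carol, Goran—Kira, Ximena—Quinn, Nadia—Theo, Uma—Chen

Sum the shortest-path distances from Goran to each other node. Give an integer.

28

Distances from Goran: Carol:2, Chen:3, Frank:1, Jon:2, Kira:1, Nadia:4, Quinn:1, Sara:4, Theo:3, Uma:2, Wes:3, Ximena:2.
Sum = 2 + 3 + 1 + 2 + 1 + 4 + 1 + 4 + 3 + 2 + 3 + 2 = 28.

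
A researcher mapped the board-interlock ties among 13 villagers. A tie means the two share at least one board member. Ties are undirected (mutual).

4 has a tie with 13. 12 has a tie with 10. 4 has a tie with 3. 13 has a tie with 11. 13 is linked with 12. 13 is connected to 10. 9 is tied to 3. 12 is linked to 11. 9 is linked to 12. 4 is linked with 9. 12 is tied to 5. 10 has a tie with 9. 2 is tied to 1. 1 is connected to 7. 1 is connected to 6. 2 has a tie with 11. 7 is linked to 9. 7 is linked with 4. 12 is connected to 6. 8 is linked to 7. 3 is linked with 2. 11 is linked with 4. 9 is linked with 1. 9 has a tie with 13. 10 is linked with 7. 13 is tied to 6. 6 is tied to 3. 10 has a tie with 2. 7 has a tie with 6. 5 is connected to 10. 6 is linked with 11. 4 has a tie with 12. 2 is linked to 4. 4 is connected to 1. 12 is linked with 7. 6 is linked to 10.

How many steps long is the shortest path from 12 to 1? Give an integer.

2

One shortest route is 12 – 6 – 1, which uses 2 edges, and 12 and 1 are not directly tied, so nothing shorter exists. So d(12,1) = 2.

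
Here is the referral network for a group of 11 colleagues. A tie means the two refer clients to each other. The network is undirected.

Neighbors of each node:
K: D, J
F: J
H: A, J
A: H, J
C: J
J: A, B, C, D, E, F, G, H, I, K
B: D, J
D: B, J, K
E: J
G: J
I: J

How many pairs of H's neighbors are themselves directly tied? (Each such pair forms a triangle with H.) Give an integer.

H's neighbors: A and J.
Neighbor pairs that are themselves tied: H–A–J. Each forms one triangle with H, for 1 in total.

1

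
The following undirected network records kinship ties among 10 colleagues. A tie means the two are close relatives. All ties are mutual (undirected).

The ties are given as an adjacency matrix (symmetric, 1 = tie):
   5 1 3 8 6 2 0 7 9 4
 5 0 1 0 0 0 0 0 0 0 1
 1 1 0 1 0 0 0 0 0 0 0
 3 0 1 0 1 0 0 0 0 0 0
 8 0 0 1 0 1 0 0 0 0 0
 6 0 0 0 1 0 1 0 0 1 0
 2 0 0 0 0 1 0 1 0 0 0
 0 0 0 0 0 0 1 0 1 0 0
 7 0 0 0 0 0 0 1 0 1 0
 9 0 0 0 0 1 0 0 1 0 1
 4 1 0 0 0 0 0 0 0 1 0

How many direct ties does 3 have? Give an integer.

3 is directly tied to 1 and 8. That is 2 neighbors, so the degree of 3 is 2.

2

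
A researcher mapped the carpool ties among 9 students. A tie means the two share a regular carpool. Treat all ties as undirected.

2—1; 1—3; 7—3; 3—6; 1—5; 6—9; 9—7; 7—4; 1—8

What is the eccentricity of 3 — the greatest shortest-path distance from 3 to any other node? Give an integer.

Distances from 3: 1:1, 2:2, 4:2, 5:2, 6:1, 7:1, 8:2, 9:2.
The largest is 2 (to 4, 9, 5, 2, and 8), so the eccentricity of 3 is 2.

2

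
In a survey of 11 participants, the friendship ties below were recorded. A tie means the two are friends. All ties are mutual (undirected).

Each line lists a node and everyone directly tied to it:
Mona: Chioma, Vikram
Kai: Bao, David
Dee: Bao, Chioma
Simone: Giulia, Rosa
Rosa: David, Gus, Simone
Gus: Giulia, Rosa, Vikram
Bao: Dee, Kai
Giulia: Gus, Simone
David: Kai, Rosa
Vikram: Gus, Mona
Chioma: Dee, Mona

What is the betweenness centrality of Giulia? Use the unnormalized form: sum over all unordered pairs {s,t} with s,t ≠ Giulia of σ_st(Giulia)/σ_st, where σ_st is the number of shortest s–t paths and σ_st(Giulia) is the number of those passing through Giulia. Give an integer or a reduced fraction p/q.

Pairs whose geodesics pass through Giulia — Chioma–Simone: 1/2; Simone–Gus: 1/2; Simone–Vikram: 1/2; Simone–Mona: 1/2.
All other pairs contribute 0.
Summing the contributions gives betweenness(Giulia) = 2.

2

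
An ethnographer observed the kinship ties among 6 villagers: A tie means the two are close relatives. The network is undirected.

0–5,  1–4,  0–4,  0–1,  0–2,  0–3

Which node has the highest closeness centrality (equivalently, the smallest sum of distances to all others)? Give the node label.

0

Farness (sum of distances to all others) for each node — 0:5, 1:8, 2:9, 3:9, 4:8, 5:9.
The smallest farness is 5, for 0, so 0 has the highest closeness.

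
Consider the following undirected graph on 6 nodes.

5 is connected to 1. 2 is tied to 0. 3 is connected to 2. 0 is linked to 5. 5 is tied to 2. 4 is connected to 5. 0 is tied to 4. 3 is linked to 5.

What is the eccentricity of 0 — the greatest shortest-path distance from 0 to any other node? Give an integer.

2

Distances from 0: 1:2, 2:1, 3:2, 4:1, 5:1.
The largest is 2 (to 1 and 3), so the eccentricity of 0 is 2.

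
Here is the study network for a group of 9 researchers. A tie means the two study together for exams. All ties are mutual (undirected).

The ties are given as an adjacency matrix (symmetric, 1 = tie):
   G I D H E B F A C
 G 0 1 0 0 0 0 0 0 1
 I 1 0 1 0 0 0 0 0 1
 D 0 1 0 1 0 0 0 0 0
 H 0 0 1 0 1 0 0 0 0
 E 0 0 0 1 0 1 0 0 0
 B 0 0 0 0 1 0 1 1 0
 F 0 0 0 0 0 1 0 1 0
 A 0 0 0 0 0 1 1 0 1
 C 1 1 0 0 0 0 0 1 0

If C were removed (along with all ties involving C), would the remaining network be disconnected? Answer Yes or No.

Even without C, every remaining node can still reach every other (the residual graph is connected), so C is not a cut vertex.

No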